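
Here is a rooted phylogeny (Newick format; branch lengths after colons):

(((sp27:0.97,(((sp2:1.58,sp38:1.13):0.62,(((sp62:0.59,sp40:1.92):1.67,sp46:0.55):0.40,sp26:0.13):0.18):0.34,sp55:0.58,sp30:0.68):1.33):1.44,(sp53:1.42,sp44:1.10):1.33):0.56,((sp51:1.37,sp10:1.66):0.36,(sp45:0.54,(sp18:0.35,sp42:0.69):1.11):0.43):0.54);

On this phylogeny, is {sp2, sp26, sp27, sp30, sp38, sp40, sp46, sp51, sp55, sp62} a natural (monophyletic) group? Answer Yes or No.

The MRCA of the listed taxa is the root, so the smallest clade containing them is the whole tree.
That clade also contains sp10, sp18, sp42, sp44, sp45, sp53, which are not in the proposed group, so the group is not monophyletic.

No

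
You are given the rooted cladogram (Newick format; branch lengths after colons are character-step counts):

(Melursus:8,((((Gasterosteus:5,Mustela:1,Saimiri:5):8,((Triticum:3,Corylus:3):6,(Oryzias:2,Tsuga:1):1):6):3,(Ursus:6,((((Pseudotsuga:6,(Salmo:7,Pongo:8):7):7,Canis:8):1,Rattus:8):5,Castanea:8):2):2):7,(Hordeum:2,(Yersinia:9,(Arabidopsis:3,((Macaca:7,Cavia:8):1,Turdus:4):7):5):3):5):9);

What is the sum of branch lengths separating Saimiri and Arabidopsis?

39

The path runs Saimiri → … → MRCA → … → Arabidopsis; the MRCA is the node subtending ((((Gasterosteus,Mustela,Saimiri),((Triticum,Corylus),(Oryzias,Tsuga))),(Ursus,((((Pseudotsuga,(Salmo,Pongo)),Canis),Rattus),Castanea))),(Hordeum,(Yersinia,(Arabidopsis,((Macaca,Cavia),Turdus))))).
Branch lengths along that path: 5 + 8 + 3 + 7 + 5 + 3 + 5 + 3 = 39.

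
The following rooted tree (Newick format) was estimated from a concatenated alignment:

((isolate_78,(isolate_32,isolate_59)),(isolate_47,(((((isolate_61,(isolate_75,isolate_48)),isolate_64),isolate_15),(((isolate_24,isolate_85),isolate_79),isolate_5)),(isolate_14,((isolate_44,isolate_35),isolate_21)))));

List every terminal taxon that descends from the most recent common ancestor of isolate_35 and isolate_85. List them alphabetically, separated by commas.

isolate_14, isolate_15, isolate_21, isolate_24, isolate_35, isolate_44, isolate_48, isolate_5, isolate_61, isolate_64, isolate_75, isolate_79, isolate_85

Tracing isolate_35: it sits inside (isolate_44,isolate_35).
Tracing isolate_85: it sits inside (isolate_24,isolate_85).
The smallest clade enclosing both is (((((isolate_61,(isolate_75,isolate_48)),isolate_64),isolate_15),(((isolate_24,isolate_85),isolate_79),isolate_5)),(isolate_14,((isolate_44,isolate_35),isolate_21))); the answer is its 13 terminal taxa in alphabetical order.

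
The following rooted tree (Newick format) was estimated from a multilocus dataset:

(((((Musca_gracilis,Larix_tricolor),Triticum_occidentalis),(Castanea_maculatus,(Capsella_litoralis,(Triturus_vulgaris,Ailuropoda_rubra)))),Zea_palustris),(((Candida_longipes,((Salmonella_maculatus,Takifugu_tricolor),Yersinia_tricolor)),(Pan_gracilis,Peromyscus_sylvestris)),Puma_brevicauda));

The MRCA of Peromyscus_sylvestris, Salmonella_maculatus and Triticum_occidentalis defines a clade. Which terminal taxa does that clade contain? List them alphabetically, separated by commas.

Ailuropoda_rubra, Candida_longipes, Capsella_litoralis, Castanea_maculatus, Larix_tricolor, Musca_gracilis, Pan_gracilis, Peromyscus_sylvestris, Puma_brevicauda, Salmonella_maculatus, Takifugu_tricolor, Triticum_occidentalis, Triturus_vulgaris, Yersinia_tricolor, Zea_palustris

Tracing Peromyscus_sylvestris: it sits inside (Pan_gracilis,Peromyscus_sylvestris).
Tracing Salmonella_maculatus: it sits inside (Salmonella_maculatus,Takifugu_tricolor).
Tracing Triticum_occidentalis: it sits inside ((Musca_gracilis,Larix_tricolor),Triticum_occidentalis).
The smallest clade enclosing all 3 is the whole tree (their MRCA is the root), so the answer is all 15 tips in alphabetical order.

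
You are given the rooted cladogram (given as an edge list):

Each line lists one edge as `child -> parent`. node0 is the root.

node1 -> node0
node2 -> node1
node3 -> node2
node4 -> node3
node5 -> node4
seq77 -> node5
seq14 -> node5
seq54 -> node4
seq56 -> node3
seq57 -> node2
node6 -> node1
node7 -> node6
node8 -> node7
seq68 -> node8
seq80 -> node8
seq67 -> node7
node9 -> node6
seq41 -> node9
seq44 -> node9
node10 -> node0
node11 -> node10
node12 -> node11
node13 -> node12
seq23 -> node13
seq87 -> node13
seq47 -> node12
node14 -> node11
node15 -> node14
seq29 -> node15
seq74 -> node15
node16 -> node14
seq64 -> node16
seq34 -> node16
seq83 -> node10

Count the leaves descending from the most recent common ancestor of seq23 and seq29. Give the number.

The MRCA of seq23 and seq29 is the node subtending (((seq23,seq87),seq47),((seq29,seq74),(seq64,seq34))).
That clade contains 7 terminal taxa: seq23, seq29, seq34, seq47, seq64, seq74, seq87.

7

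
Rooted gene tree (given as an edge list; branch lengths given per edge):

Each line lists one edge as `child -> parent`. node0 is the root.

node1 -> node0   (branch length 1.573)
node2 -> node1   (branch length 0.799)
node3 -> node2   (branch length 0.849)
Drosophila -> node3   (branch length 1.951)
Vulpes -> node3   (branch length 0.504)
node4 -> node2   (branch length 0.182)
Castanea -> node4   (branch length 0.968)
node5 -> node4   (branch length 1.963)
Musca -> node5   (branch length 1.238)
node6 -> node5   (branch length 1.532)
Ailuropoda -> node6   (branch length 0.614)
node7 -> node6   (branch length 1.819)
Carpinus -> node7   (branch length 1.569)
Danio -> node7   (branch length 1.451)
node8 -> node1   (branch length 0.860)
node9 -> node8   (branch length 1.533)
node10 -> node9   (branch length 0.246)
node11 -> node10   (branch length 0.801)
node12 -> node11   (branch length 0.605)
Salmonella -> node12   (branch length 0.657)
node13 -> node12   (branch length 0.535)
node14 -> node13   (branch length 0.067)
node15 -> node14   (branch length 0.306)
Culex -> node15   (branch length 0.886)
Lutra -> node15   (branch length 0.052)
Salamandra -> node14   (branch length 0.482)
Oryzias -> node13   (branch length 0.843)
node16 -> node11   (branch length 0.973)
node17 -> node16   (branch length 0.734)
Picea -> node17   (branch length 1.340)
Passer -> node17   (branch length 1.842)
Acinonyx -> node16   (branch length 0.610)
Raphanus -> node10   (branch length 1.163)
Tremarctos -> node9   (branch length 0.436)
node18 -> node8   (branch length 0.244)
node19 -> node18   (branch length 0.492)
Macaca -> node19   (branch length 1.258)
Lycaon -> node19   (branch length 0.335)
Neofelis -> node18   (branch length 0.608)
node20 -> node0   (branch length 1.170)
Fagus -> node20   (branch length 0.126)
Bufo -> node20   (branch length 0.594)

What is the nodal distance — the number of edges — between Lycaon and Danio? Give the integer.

The MRCA of Lycaon and Danio is the node subtending (((Drosophila,Vulpes),(Castanea,(Musca,(Ailuropoda,(Carpinus,Danio))))),(((((Salmonella,(((Culex,Lutra),Salamandra),Oryzias)),((Picea,Passer),Acinonyx)),Raphanus),Tremarctos),((Macaca,Lycaon),Neofelis))).
From Lycaon up to that node: 4 branches. From Danio up to the same node: 6 branches. Total: 4 + 6 = 10.

10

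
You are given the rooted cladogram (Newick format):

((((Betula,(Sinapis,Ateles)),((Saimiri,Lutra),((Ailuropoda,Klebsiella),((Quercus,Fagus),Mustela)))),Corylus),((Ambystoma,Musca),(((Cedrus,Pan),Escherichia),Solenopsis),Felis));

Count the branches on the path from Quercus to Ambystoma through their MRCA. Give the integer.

10

The MRCA of Quercus and Ambystoma is the root of the tree.
From Quercus up to that node: 7 branches. From Ambystoma up to the same node: 3 branches. Total: 7 + 3 = 10.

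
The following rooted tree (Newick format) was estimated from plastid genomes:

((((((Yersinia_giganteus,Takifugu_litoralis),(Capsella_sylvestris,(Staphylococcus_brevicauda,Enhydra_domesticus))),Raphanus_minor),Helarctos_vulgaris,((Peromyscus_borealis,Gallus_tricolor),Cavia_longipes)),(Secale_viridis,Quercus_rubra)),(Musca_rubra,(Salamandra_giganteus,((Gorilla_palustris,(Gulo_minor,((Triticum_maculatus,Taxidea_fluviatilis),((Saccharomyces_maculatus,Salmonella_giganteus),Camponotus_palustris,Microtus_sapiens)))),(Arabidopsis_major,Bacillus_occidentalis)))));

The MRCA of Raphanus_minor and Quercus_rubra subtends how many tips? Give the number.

The MRCA of Raphanus_minor and Quercus_rubra is the node subtending (((((Yersinia_giganteus,Takifugu_litoralis),(Capsella_sylvestris,(Staphylococcus_brevicauda,Enhydra_domesticus))),Raphanus_minor),Helarctos_vulgaris,((Peromyscus_borealis,Gallus_tricolor),Cavia_longipes)),(Secale_viridis,Quercus_rubra)).
That clade contains 12 terminal taxa: Capsella_sylvestris, Cavia_longipes, Enhydra_domesticus, Gallus_tricolor, Helarctos_vulgaris, Peromyscus_borealis, Quercus_rubra, Raphanus_minor, Secale_viridis, Staphylococcus_brevicauda, Takifugu_litoralis, Yersinia_giganteus.

12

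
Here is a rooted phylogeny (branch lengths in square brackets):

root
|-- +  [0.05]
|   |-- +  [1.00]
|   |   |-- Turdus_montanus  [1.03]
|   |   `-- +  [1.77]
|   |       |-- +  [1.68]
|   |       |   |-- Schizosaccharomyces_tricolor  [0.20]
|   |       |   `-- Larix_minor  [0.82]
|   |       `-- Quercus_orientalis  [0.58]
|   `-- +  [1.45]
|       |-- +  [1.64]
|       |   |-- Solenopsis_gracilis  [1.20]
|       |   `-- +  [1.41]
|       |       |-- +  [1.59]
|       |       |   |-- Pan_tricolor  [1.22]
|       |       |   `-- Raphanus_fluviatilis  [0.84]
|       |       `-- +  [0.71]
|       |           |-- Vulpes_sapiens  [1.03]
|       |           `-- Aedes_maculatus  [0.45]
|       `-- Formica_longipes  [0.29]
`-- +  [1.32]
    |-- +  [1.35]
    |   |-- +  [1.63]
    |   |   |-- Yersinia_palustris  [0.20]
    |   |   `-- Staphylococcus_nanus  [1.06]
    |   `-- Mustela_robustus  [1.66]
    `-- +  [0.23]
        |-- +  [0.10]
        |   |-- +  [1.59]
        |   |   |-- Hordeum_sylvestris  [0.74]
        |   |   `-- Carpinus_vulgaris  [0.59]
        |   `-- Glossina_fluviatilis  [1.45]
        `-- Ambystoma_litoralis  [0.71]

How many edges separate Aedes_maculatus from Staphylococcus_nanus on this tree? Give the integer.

The MRCA of Aedes_maculatus and Staphylococcus_nanus is the root of the tree.
From Aedes_maculatus up to that node: 6 branches. From Staphylococcus_nanus up to the same node: 4 branches. Total: 6 + 4 = 10.

10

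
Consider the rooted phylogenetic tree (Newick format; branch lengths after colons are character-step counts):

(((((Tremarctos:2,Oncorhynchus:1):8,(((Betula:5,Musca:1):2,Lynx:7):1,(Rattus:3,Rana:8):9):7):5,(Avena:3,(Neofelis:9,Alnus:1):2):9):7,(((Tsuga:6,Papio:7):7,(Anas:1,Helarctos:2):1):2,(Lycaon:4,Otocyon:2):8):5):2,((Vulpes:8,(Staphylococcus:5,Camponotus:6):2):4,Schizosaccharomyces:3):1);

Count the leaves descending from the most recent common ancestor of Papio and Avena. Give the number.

The MRCA of Papio and Avena is the node subtending ((((Tremarctos,Oncorhynchus),(((Betula,Musca),Lynx),(Rattus,Rana))),(Avena,(Neofelis,Alnus))),(((Tsuga,Papio),(Anas,Helarctos)),(Lycaon,Otocyon))).
That clade contains 16 terminal taxa: Alnus, Anas, Avena, Betula, Helarctos, Lycaon, Lynx, Musca, Neofelis, Oncorhynchus, Otocyon, Papio, Rana, Rattus, Tremarctos, Tsuga.

16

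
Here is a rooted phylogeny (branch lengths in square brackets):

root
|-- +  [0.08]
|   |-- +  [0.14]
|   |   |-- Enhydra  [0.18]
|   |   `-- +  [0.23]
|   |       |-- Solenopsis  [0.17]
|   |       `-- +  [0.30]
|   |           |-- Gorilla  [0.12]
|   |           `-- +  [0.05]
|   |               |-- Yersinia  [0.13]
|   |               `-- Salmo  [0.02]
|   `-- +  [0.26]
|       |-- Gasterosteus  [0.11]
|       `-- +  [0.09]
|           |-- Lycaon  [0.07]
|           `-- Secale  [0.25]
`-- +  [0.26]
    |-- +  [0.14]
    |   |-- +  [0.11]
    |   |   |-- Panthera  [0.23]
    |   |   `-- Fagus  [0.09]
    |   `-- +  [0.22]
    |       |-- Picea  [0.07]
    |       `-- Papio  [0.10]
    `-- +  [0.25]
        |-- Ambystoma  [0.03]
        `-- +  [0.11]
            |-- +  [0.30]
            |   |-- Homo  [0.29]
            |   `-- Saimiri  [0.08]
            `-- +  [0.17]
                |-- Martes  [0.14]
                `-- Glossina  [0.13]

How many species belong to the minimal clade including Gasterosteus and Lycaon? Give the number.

The MRCA of Gasterosteus and Lycaon is the node subtending (Gasterosteus,(Lycaon,Secale)).
That clade contains 3 terminal taxa: Gasterosteus, Lycaon, Secale.

3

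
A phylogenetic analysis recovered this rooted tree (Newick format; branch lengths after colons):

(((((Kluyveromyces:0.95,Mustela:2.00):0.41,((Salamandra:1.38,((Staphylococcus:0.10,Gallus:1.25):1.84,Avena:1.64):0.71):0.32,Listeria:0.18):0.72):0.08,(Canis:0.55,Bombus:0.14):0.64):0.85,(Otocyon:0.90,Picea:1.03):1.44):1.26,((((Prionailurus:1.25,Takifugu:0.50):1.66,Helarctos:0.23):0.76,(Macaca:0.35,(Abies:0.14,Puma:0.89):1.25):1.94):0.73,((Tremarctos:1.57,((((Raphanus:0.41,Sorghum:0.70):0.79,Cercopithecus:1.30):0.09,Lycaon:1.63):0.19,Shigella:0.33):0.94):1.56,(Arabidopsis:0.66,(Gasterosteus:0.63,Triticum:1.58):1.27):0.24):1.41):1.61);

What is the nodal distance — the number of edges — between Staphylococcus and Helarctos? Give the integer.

The MRCA of Staphylococcus and Helarctos is the root of the tree.
From Staphylococcus up to that node: 8 branches. From Helarctos up to the same node: 4 branches. Total: 8 + 4 = 12.

12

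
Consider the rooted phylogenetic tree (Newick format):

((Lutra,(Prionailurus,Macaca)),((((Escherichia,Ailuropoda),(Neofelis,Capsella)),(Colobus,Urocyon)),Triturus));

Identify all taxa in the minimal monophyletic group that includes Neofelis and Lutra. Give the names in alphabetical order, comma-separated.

Ailuropoda, Capsella, Colobus, Escherichia, Lutra, Macaca, Neofelis, Prionailurus, Triturus, Urocyon

Tracing Neofelis: it sits inside (Neofelis,Capsella).
Tracing Lutra: it sits inside (Lutra,(Prionailurus,Macaca)).
The smallest clade enclosing both is the whole tree (their MRCA is the root), so the answer is all 10 tips in alphabetical order.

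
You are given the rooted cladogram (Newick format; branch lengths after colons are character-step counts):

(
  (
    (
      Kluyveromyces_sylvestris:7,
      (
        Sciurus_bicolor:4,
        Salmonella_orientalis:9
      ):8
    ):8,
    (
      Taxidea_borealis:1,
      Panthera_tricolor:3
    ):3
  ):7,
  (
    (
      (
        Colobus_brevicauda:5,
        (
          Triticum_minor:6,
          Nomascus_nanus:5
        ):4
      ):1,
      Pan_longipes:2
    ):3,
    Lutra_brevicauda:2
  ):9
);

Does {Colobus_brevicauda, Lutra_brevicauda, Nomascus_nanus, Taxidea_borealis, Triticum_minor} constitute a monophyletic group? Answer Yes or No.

No

The MRCA of the listed taxa is the root, so the smallest clade containing them is the whole tree.
That clade also contains Kluyveromyces_sylvestris, Pan_longipes, Panthera_tricolor, Salmonella_orientalis, Sciurus_bicolor, which are not in the proposed group, so the group is not monophyletic.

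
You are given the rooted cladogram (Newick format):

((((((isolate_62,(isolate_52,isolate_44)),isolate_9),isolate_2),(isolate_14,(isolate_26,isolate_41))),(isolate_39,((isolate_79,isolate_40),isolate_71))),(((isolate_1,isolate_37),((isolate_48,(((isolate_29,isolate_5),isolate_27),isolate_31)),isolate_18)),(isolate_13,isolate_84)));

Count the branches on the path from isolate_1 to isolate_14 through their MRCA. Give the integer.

The MRCA of isolate_1 and isolate_14 is the root of the tree.
From isolate_1 up to that node: 4 branches. From isolate_14 up to the same node: 4 branches. Total: 4 + 4 = 8.

8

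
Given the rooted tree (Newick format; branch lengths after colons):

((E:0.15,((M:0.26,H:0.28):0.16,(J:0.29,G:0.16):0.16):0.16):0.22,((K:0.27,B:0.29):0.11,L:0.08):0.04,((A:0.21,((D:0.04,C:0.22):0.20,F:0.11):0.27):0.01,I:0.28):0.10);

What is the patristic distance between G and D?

The path runs G → … → MRCA → … → D; the MRCA is the root of the tree.
Branch lengths along that path: 0.16 + 0.16 + 0.16 + 0.22 + 0.10 + 0.01 + 0.27 + 0.20 + 0.04 = 1.32.

1.32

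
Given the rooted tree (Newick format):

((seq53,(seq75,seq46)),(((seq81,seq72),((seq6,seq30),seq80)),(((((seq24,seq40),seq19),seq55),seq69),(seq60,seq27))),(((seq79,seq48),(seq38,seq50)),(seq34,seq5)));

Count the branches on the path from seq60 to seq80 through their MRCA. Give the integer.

The MRCA of seq60 and seq80 is the node subtending (((seq81,seq72),((seq6,seq30),seq80)),(((((seq24,seq40),seq19),seq55),seq69),(seq60,seq27))).
From seq60 up to that node: 3 branches. From seq80 up to the same node: 3 branches. Total: 3 + 3 = 6.

6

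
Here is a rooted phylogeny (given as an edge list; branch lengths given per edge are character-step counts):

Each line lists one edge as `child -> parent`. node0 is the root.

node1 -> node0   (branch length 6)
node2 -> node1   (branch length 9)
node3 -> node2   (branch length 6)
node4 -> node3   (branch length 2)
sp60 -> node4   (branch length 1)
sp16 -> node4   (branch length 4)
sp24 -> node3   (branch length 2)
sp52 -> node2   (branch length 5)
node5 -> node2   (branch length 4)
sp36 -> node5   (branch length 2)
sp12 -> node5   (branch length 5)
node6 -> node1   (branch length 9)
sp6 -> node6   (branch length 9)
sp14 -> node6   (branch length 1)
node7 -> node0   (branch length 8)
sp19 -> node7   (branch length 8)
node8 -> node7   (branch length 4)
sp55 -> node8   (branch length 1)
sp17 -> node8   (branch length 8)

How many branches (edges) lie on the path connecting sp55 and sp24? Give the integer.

7

The MRCA of sp55 and sp24 is the root of the tree.
From sp55 up to that node: 3 branches. From sp24 up to the same node: 4 branches. Total: 3 + 4 = 7.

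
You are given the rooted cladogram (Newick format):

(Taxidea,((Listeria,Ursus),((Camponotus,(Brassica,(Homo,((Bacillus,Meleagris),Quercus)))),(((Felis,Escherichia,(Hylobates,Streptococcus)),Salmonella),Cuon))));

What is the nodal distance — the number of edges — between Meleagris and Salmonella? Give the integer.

9

The MRCA of Meleagris and Salmonella is the node subtending ((Camponotus,(Brassica,(Homo,((Bacillus,Meleagris),Quercus)))),(((Felis,Escherichia,(Hylobates,Streptococcus)),Salmonella),Cuon)).
From Meleagris up to that node: 6 branches. From Salmonella up to the same node: 3 branches. Total: 6 + 3 = 9.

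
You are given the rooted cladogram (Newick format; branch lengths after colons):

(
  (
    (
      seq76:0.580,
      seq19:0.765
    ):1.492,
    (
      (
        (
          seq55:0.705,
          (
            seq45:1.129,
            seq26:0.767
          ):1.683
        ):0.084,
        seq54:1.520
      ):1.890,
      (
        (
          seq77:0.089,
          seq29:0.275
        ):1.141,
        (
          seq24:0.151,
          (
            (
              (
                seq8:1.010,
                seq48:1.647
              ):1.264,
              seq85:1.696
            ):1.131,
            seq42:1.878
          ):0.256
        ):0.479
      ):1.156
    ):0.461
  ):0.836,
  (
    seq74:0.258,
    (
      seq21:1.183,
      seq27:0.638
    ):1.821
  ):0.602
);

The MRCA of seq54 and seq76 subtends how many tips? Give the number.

The MRCA of seq54 and seq76 is the node subtending ((seq76,seq19),(((seq55,(seq45,seq26)),seq54),((seq77,seq29),(seq24,(((seq8,seq48),seq85),seq42))))).
That clade contains 13 terminal taxa: seq19, seq24, seq26, seq29, seq42, seq45, seq48, seq54, seq55, seq76, seq77, seq8, seq85.

13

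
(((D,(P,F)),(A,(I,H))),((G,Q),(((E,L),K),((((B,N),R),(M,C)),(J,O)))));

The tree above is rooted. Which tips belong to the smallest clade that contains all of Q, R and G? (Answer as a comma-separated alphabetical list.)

Tracing Q: it sits inside (G,Q).
Tracing R: it sits inside ((B,N),R).
Tracing G: it sits inside (G,Q).
The smallest clade enclosing all 3 is ((G,Q),(((E,L),K),((((B,N),R),(M,C)),(J,O)))); the answer is its 12 terminal taxa in alphabetical order.

B, C, E, G, J, K, L, M, N, O, Q, R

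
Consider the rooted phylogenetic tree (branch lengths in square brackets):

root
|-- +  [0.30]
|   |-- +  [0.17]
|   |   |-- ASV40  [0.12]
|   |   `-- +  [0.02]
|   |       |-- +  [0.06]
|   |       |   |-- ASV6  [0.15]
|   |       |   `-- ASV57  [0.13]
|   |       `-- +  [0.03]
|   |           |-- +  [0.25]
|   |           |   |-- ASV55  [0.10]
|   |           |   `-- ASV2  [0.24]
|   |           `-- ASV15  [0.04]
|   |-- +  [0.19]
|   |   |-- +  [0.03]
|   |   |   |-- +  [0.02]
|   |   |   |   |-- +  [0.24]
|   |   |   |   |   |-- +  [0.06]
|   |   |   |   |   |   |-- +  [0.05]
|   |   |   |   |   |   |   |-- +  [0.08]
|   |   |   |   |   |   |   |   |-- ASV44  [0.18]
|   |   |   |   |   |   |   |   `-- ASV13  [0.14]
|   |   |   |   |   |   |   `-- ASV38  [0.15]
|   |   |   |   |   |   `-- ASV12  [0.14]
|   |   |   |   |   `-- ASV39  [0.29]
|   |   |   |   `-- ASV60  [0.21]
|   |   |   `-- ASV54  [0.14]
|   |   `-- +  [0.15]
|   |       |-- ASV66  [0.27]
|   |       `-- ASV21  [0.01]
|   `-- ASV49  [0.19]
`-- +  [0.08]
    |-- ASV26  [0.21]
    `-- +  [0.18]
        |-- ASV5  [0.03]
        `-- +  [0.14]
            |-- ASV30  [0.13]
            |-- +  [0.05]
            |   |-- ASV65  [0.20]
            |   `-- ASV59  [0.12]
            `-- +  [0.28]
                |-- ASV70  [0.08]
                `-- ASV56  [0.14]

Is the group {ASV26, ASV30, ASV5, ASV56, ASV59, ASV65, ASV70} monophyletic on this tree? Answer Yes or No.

The most recent common ancestor of these taxa subtends (ASV26,(ASV5,(ASV30,(ASV65,ASV59),(ASV70,ASV56)))).
That clade has exactly 7 tips — every listed taxon and nothing else — so the group is monophyletic.

Yes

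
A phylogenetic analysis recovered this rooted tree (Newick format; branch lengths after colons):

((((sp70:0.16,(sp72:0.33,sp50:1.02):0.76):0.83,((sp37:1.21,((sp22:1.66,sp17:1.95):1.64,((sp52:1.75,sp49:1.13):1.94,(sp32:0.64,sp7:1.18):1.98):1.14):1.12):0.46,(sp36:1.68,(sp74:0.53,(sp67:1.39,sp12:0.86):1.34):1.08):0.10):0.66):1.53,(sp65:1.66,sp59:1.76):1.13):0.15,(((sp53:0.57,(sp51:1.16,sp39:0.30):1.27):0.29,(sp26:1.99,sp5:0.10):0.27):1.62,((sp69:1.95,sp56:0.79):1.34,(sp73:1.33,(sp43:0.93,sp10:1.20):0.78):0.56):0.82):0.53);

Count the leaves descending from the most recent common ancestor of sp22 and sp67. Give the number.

11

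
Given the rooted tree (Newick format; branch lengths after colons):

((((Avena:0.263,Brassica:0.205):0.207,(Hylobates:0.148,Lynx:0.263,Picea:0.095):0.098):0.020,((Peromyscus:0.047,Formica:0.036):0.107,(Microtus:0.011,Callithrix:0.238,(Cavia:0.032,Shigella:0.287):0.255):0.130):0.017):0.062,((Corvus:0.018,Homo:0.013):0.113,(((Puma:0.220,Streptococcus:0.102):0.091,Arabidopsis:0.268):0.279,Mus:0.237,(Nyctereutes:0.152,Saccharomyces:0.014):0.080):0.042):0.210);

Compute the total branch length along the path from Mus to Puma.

The path runs Mus → … → MRCA → … → Puma; the MRCA is the node subtending (((Puma,Streptococcus),Arabidopsis),Mus,(Nyctereutes,Saccharomyces)).
Branch lengths along that path: 0.237 + 0.279 + 0.091 + 0.220 = 0.827.

0.827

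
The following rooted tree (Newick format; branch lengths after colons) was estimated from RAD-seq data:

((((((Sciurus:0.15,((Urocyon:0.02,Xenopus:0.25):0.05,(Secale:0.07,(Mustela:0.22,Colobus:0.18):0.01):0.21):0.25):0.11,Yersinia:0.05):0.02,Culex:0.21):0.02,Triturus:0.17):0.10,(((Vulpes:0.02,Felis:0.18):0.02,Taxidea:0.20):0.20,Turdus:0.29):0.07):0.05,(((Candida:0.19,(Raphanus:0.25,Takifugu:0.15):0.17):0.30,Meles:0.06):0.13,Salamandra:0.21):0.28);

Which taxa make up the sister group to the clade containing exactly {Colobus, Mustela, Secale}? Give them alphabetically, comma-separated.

Urocyon, Xenopus

The clade containing exactly {Colobus, Mustela, Secale} attaches to the tree at the node subtending ((Urocyon,Xenopus),(Secale,(Mustela,Colobus))).
The other lineage descending from that same node — the sister group — is (Urocyon,Xenopus); its 2 tips in alphabetical order are the answer.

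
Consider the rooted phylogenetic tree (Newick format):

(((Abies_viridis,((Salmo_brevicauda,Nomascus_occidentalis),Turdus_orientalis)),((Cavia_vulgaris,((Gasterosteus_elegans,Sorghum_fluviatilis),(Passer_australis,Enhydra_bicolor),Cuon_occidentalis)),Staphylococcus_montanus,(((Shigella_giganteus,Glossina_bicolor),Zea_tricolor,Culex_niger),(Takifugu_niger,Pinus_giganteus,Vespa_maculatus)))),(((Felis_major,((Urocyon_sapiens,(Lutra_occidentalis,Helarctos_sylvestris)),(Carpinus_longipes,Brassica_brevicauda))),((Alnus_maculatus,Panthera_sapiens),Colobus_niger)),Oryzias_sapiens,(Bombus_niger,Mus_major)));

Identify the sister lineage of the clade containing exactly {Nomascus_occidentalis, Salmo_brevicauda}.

Turdus_orientalis

The clade containing exactly {Nomascus_occidentalis, Salmo_brevicauda} attaches to the tree at the node subtending ((Salmo_brevicauda,Nomascus_occidentalis),Turdus_orientalis).
The other lineage descending from that same node — the sister group — is the single tip Turdus_orientalis.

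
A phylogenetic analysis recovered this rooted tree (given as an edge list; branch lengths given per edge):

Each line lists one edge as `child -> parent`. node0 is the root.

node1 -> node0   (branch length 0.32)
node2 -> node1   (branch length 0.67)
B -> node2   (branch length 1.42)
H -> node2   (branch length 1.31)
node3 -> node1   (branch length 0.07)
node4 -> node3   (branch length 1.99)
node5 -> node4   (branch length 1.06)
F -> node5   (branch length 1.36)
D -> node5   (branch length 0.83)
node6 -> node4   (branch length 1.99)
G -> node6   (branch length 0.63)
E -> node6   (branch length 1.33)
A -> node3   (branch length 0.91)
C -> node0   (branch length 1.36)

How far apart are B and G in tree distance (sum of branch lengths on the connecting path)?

6.77

The path runs B → … → MRCA → … → G; the MRCA is the node subtending ((B,H),(((F,D),(G,E)),A)).
Branch lengths along that path: 1.42 + 0.67 + 0.07 + 1.99 + 1.99 + 0.63 = 6.77.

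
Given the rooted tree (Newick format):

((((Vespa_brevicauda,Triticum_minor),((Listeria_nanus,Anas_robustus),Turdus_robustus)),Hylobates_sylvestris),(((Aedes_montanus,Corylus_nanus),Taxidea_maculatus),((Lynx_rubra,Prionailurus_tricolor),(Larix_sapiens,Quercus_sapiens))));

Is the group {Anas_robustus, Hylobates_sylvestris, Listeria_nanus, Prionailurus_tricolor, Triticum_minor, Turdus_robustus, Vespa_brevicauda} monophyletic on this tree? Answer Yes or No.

The MRCA of the listed taxa is the root, so the smallest clade containing them is the whole tree.
That clade also contains Aedes_montanus, Corylus_nanus, Larix_sapiens, Lynx_rubra, Quercus_sapiens, Taxidea_maculatus, which are not in the proposed group, so the group is not monophyletic.

No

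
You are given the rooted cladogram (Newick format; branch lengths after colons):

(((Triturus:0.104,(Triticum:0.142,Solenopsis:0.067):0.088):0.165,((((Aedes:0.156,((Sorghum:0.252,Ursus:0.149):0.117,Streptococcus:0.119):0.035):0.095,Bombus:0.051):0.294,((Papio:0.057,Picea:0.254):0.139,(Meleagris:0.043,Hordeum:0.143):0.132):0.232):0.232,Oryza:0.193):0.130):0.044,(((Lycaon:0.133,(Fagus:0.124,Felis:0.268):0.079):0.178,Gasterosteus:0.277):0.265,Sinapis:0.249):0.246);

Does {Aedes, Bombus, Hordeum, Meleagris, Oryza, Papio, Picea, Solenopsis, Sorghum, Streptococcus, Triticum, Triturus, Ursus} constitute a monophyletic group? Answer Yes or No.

The most recent common ancestor of these taxa subtends ((Triturus,(Triticum,Solenopsis)),((((Aedes,((Sorghum,Ursus),Streptococcus)),Bombus),((Papio,Picea),(Meleagris,Hordeum))),Oryza)).
That clade has exactly 13 tips — every listed taxon and nothing else — so the group is monophyletic.

Yes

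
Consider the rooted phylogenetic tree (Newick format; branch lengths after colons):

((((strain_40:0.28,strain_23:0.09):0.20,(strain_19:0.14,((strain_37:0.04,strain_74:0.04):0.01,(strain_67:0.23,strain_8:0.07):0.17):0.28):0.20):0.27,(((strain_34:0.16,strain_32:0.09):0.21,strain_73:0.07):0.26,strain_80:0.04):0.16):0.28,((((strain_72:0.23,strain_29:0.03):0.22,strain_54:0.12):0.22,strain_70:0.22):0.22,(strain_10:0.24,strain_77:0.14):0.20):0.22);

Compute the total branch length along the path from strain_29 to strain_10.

1.13

The path runs strain_29 → … → MRCA → … → strain_10; the MRCA is the node subtending ((((strain_72,strain_29),strain_54),strain_70),(strain_10,strain_77)).
Branch lengths along that path: 0.03 + 0.22 + 0.22 + 0.22 + 0.20 + 0.24 = 1.13.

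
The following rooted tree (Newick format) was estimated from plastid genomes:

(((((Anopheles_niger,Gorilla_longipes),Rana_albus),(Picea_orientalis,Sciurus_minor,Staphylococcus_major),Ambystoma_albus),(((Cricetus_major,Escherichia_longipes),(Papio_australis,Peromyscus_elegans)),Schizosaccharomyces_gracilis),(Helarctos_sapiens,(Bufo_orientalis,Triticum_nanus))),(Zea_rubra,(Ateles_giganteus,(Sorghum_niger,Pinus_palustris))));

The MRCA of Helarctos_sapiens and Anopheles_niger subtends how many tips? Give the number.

The MRCA of Helarctos_sapiens and Anopheles_niger is the node subtending ((((Anopheles_niger,Gorilla_longipes),Rana_albus),(Picea_orientalis,Sciurus_minor,Staphylococcus_major),Ambystoma_albus),(((Cricetus_major,Escherichia_longipes),(Papio_australis,Peromyscus_elegans)),Schizosaccharomyces_gracilis),(Helarctos_sapiens,(Bufo_orientalis,Triticum_nanus))).
That clade contains 15 terminal taxa: Ambystoma_albus, Anopheles_niger, Bufo_orientalis, Cricetus_major, Escherichia_longipes, Gorilla_longipes, Helarctos_sapiens, Papio_australis, Peromyscus_elegans, Picea_orientalis, Rana_albus, Schizosaccharomyces_gracilis, Sciurus_minor, Staphylococcus_major, Triticum_nanus.

15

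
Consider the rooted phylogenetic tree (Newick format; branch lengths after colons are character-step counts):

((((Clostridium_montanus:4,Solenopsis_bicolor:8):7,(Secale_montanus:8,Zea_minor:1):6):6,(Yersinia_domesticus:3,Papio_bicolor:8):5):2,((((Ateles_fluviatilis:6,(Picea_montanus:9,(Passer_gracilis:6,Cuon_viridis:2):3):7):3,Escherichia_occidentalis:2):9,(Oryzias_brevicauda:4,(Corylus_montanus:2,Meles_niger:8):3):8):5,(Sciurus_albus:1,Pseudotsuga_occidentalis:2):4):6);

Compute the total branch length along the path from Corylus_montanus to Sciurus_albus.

23

The path runs Corylus_montanus → … → MRCA → … → Sciurus_albus; the MRCA is the node subtending ((((Ateles_fluviatilis,(Picea_montanus,(Passer_gracilis,Cuon_viridis))),Escherichia_occidentalis),(Oryzias_brevicauda,(Corylus_montanus,Meles_niger))),(Sciurus_albus,Pseudotsuga_occidentalis)).
Branch lengths along that path: 2 + 3 + 8 + 5 + 4 + 1 = 23.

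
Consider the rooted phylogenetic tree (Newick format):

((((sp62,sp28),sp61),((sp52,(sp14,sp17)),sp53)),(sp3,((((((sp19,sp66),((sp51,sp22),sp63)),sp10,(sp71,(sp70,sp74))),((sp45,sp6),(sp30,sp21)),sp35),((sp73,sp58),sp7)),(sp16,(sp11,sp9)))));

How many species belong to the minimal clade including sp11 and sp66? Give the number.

20

The MRCA of sp11 and sp66 is the node subtending ((((((sp19,sp66),((sp51,sp22),sp63)),sp10,(sp71,(sp70,sp74))),((sp45,sp6),(sp30,sp21)),sp35),((sp73,sp58),sp7)),(sp16,(sp11,sp9))).
That clade contains 20 terminal taxa: sp10, sp11, sp16, sp19, sp21, sp22, sp30, sp35, sp45, sp51, sp58, sp6, sp63, sp66, sp7, sp70, sp71, sp73, sp74, sp9.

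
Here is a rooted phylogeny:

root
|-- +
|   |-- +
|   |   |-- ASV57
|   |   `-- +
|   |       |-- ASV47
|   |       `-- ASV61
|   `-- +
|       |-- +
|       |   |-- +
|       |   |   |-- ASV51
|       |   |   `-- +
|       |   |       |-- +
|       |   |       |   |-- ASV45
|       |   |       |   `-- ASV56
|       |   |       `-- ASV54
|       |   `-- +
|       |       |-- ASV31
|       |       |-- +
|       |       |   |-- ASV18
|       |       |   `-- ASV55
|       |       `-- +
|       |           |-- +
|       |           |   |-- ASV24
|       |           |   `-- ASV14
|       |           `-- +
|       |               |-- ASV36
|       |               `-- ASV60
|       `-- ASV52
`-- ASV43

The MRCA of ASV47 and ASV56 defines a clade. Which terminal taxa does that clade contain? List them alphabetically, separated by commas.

ASV14, ASV18, ASV24, ASV31, ASV36, ASV45, ASV47, ASV51, ASV52, ASV54, ASV55, ASV56, ASV57, ASV60, ASV61

Tracing ASV47: it sits inside (ASV47,ASV61).
Tracing ASV56: it sits inside (ASV45,ASV56).
The smallest clade enclosing both is ((ASV57,(ASV47,ASV61)),(((ASV51,((ASV45,ASV56),ASV54)),(ASV31,(ASV18,ASV55),((ASV24,ASV14),(ASV36,ASV60)))),ASV52)); the answer is its 15 terminal taxa in alphabetical order.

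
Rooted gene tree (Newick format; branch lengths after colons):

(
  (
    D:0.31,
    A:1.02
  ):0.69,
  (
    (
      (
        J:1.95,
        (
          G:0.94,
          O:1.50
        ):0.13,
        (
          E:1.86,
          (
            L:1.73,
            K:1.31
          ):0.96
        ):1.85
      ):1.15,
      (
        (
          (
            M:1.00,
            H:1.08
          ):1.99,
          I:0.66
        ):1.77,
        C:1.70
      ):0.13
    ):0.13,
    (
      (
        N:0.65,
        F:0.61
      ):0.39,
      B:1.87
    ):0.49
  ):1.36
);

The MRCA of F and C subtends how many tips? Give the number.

13

The MRCA of F and C is the node subtending (((J,(G,O),(E,(L,K))),(((M,H),I),C)),((N,F),B)).
That clade contains 13 terminal taxa: B, C, E, F, G, H, I, J, K, L, M, N, O.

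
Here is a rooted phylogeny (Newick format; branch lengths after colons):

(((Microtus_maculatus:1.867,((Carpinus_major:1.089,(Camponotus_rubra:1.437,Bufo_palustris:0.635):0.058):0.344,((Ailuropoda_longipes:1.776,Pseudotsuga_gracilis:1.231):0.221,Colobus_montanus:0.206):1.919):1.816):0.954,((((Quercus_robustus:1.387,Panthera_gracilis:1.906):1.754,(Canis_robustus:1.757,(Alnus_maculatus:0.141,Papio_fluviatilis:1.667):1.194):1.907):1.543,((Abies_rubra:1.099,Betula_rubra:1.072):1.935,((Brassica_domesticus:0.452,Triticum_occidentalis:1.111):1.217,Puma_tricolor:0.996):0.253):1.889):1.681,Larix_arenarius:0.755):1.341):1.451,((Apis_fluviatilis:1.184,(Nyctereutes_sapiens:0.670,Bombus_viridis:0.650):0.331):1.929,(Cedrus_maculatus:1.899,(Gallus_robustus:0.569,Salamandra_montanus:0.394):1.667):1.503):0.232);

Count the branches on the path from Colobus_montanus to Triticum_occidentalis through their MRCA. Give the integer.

10

The MRCA of Colobus_montanus and Triticum_occidentalis is the node subtending ((Microtus_maculatus,((Carpinus_major,(Camponotus_rubra,Bufo_palustris)),((Ailuropoda_longipes,Pseudotsuga_gracilis),Colobus_montanus))),((((Quercus_robustus,Panthera_gracilis),(Canis_robustus,(Alnus_maculatus,Papio_fluviatilis))),((Abies_rubra,Betula_rubra),((Brassica_domesticus,Triticum_occidentalis),Puma_tricolor))),Larix_arenarius)).
From Colobus_montanus up to that node: 4 branches. From Triticum_occidentalis up to the same node: 6 branches. Total: 4 + 6 = 10.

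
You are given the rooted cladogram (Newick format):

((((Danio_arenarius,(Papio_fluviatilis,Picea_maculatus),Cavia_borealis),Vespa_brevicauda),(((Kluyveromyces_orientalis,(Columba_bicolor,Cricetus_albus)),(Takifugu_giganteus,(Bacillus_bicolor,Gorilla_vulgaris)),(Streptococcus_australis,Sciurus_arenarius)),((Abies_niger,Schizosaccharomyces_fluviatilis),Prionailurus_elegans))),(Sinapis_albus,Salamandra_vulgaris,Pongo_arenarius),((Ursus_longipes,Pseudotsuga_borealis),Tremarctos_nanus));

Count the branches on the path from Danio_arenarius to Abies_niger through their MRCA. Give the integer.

The MRCA of Danio_arenarius and Abies_niger is the node subtending (((Danio_arenarius,(Papio_fluviatilis,Picea_maculatus),Cavia_borealis),Vespa_brevicauda),(((Kluyveromyces_orientalis,(Columba_bicolor,Cricetus_albus)),(Takifugu_giganteus,(Bacillus_bicolor,Gorilla_vulgaris)),(Streptococcus_australis,Sciurus_arenarius)),((Abies_niger,Schizosaccharomyces_fluviatilis),Prionailurus_elegans))).
From Danio_arenarius up to that node: 3 branches. From Abies_niger up to the same node: 4 branches. Total: 3 + 4 = 7.

7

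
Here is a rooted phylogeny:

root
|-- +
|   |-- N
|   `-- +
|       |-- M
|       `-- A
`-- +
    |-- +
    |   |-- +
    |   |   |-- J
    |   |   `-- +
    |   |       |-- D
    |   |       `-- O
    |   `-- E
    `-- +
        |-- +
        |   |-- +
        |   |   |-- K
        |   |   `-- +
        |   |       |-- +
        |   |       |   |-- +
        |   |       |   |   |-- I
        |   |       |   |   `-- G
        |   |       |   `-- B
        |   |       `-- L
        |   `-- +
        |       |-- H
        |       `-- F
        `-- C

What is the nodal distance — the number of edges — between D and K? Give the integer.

8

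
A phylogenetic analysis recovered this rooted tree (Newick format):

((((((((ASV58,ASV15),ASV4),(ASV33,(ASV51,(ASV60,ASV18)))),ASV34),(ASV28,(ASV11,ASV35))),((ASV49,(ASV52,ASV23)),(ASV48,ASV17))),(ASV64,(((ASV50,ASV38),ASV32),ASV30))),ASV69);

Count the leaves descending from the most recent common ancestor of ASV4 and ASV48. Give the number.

16

The MRCA of ASV4 and ASV48 is the node subtending ((((((ASV58,ASV15),ASV4),(ASV33,(ASV51,(ASV60,ASV18)))),ASV34),(ASV28,(ASV11,ASV35))),((ASV49,(ASV52,ASV23)),(ASV48,ASV17))).
That clade contains 16 terminal taxa: ASV11, ASV15, ASV17, ASV18, ASV23, ASV28, ASV33, ASV34, ASV35, ASV4, ASV48, ASV49, ASV51, ASV52, ASV58, ASV60.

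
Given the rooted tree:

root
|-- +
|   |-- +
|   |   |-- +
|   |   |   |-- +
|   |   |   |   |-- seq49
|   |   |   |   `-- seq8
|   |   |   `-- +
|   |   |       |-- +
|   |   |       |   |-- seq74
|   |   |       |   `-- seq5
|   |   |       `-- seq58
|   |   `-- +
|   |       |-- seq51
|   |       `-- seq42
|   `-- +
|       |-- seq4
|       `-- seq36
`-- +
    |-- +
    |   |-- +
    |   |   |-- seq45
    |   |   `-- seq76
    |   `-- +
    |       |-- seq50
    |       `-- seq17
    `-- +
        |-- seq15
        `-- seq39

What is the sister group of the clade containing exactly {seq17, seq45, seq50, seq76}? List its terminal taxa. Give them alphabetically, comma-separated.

seq15, seq39

The clade containing exactly {seq17, seq45, seq50, seq76} attaches to the tree at the node subtending (((seq45,seq76),(seq50,seq17)),(seq15,seq39)).
The other lineage descending from that same node — the sister group — is (seq15,seq39); its 2 tips in alphabetical order are the answer.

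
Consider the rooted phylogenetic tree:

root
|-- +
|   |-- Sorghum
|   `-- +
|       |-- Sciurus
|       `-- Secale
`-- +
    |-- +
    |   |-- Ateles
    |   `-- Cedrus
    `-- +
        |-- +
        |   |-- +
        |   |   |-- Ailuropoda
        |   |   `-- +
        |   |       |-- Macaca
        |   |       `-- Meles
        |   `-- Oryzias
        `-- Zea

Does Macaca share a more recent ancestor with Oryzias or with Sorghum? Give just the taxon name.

The MRCA of Macaca and Oryzias subtends ((Ailuropoda,(Macaca,Meles)),Oryzias) (4 taxa).
The MRCA of Macaca and Sorghum is the root, subtending the entire tree (10 taxa).
The first is nested inside the second, so Macaca shares a more recent common ancestor with Oryzias.

Oryzias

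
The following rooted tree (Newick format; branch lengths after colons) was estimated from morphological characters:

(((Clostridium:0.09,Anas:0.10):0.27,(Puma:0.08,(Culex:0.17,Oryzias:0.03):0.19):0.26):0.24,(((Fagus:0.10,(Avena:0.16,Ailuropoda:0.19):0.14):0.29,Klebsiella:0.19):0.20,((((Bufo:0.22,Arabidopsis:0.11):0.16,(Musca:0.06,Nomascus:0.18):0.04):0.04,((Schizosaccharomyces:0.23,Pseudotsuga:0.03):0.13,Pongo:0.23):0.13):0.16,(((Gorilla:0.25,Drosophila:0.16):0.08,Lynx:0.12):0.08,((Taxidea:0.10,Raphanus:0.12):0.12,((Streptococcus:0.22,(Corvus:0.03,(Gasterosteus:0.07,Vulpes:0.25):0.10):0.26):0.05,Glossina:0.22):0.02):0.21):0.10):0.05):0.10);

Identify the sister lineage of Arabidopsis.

Arabidopsis attaches to the tree at the node subtending (Bufo,Arabidopsis).
The other lineage descending from that same node — the sister group — is the single tip Bufo.

Bufo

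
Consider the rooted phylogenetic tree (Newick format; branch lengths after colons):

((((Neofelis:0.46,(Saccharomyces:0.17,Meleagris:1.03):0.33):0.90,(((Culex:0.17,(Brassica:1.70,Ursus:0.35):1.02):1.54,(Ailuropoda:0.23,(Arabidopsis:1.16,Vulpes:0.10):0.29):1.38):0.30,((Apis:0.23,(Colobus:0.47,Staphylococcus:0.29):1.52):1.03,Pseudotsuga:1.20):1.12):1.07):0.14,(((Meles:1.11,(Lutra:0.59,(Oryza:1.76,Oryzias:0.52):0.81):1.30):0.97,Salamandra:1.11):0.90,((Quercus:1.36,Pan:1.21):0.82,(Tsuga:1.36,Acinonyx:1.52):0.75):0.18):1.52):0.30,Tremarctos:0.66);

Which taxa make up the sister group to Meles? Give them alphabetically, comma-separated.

Meles attaches to the tree at the node subtending (Meles,(Lutra,(Oryza,Oryzias))).
The other lineage descending from that same node — the sister group — is (Lutra,(Oryza,Oryzias)); its 3 tips in alphabetical order are the answer.

Lutra, Oryza, Oryzias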